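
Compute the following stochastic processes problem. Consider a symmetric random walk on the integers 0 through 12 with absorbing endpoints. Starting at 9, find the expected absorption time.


For symmetric RW on 0,...,N with absorbing barriers, E(i) = i*(N-i)
E(9) = 9 * 3 = 27

27


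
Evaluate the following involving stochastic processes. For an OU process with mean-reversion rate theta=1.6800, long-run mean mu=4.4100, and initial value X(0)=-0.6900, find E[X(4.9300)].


E[X(t)] = mu + (X(0) - mu)*exp(-theta*t)
= 4.4100 + (-0.6900 - 4.4100)*exp(-1.6800*4.9300)
= 4.4100 + -5.1000 * 2.5293e-04
= 4.4087

4.4087


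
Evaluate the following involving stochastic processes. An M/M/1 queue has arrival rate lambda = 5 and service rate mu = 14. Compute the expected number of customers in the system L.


rho = 5/14 = 0.3571
L = rho/(1-rho)
= 0.3571/0.6429
= 0.5556

0.5556


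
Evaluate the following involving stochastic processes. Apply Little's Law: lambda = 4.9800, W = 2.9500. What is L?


Little's Law: L = lambda * W
= 4.9800 * 2.9500
= 14.6910

14.6910


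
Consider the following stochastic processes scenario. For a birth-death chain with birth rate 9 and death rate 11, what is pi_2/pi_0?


For birth-death process, pi_n/pi_0 = (lambda/mu)^n
= (9/11)^2
= 0.6694

0.6694


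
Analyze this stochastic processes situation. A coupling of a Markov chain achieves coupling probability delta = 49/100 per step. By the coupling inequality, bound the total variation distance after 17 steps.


TV distance bound <= (1-delta)^n
= (1 - 0.4900)^17
= 0.5100^17
= 1.0683e-05

1.0683e-05


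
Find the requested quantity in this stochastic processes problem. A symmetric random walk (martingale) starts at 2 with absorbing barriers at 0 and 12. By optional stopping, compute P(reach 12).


By optional stopping theorem: E(M at tau) = M(0) = 2
P(hit 12)*12 + P(hit 0)*0 = 2
P(hit 12) = (2 - 0)/(12 - 0) = 1/6 = 0.1667

0.1667


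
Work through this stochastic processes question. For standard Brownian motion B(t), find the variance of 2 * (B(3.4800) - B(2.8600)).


Var(alpha*(B(t)-B(s))) = alpha^2 * (t-s)
= 2^2 * (3.4800 - 2.8600)
= 4 * 0.6200
= 2.4800

2.4800


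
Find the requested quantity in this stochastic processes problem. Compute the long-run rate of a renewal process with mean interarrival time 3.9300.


Long-run renewal rate = 1/E(X)
= 1/3.9300
= 0.2545

0.2545


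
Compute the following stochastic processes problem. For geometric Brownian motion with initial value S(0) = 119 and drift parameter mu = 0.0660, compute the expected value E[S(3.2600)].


E[S(t)] = S(0) * exp(mu * t)
= 119 * exp(0.0660 * 3.2600)
= 119 * 1.2401
= 147.5672

147.5672


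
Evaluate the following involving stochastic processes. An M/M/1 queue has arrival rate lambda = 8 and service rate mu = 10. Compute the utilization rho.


rho = lambda/mu
= 8/10
= 0.8000

0.8000


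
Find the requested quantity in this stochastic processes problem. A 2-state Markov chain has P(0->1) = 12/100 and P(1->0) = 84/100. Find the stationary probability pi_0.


Stationary distribution: pi_0 = p10/(p01+p10), pi_1 = p01/(p01+p10)
p01 = 0.1200, p10 = 0.8400
pi_0 = 0.8750

0.8750


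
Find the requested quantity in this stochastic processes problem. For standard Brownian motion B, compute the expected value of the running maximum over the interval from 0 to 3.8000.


E(max B(s)) = sqrt(2t/pi)
= sqrt(2*3.8000/pi)
= sqrt(2.4192)
= 1.5554

1.5554


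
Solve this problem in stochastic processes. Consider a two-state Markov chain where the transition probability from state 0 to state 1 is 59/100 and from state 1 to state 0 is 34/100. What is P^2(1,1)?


Computing P^2 by matrix multiplication.
P = [[0.4100, 0.5900], [0.3400, 0.6600]]
After raising P to the power 2:
P^2(1,1) = 0.6362

0.6362


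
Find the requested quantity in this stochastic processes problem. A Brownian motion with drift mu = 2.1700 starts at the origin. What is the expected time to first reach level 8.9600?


Expected first passage time = a/mu
= 8.9600/2.1700
= 4.1290

4.1290


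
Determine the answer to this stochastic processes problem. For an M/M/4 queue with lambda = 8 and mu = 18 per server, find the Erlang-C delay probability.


a = lambda/mu = 0.4444
rho = a/c = 0.1111
Erlang-C formula applied:
C(c,a) = 0.0012

0.0012


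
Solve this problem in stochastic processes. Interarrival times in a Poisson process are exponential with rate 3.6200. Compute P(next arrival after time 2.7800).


P(X > t) = exp(-lambda * t)
= exp(-3.6200 * 2.7800)
= exp(-10.0636) = 4.2602e-05

4.2602e-05


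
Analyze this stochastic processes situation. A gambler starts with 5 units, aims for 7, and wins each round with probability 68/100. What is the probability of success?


Gambler's ruin formula:
r = q/p = 0.3200/0.6800 = 0.4706
P(win) = (1 - r^i)/(1 - r^N)
= (1 - 0.4706^5)/(1 - 0.4706^7)
= 0.9819

0.9819


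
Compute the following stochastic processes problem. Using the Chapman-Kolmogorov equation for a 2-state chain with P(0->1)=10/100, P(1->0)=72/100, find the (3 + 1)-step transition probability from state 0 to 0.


P^4 = P^3 * P^1
Computing via matrix multiplication of the transition matrix.
Entry (0,0) of P^4 = 0.8782

0.8782


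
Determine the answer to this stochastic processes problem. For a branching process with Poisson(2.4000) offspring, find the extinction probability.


Since mu = 2.4000 > 1, extinction prob q < 1.
Solve s = exp(mu*(s-1)) iteratively.
q = 0.1214

0.1214


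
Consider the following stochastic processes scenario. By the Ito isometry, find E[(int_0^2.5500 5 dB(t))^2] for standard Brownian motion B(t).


By Ito isometry: E[(int f dB)^2] = int f^2 dt
= 5^2 * 2.5500
= 25 * 2.5500 = 63.7500

63.7500


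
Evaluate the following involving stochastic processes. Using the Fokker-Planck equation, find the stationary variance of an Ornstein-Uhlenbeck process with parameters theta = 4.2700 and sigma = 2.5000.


Stationary variance = sigma^2 / (2*theta)
= 2.5000^2 / (2*4.2700)
= 6.2500 / 8.5400
= 0.7319

0.7319


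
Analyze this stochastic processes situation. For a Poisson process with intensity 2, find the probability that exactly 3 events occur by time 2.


P(N(t)=k) = (lambda*t)^k * exp(-lambda*t) / k!
lambda*t = 4
= 4^3 * exp(-4) / 3!
= 64 * 0.0183 / 6
= 0.1954

0.1954


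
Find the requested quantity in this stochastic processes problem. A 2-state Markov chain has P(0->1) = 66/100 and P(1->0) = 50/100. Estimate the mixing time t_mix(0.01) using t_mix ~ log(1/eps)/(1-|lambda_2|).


lambda_2 = |1 - p01 - p10| = |1 - 0.6600 - 0.5000| = 0.1600
t_mix ~ log(1/eps)/(1 - |lambda_2|)
= log(100)/(1 - 0.1600) = 4.6052/0.8400
= 5.4823

5.4823


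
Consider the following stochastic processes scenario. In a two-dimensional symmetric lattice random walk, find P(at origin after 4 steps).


P = C(4,2)^2 / 4^4
= 6^2 / 256
= 36 / 256
= 0.1406

0.1406


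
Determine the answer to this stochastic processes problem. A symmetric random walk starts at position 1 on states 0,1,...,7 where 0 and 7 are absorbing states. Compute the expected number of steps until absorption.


For symmetric RW on 0,...,N with absorbing barriers, E(i) = i*(N-i)
E(1) = 1 * 6 = 6

6


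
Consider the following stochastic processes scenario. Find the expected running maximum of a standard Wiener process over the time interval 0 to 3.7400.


E(max B(s)) = sqrt(2t/pi)
= sqrt(2*3.7400/pi)
= sqrt(2.3810)
= 1.5430

1.5430


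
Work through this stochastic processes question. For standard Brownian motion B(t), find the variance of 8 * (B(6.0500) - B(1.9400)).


Var(alpha*(B(t)-B(s))) = alpha^2 * (t-s)
= 8^2 * (6.0500 - 1.9400)
= 64 * 4.1100
= 263.0400

263.0400


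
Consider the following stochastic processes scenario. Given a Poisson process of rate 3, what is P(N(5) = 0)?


P(N(t)=k) = (lambda*t)^k * exp(-lambda*t) / k!
lambda*t = 15
= 15^0 * exp(-15) / 0!
= 1 * 3.0590e-07 / 1
= 3.0590e-07

3.0590e-07


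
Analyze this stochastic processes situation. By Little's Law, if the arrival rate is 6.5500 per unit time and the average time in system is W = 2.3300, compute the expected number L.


Little's Law: L = lambda * W
= 6.5500 * 2.3300
= 15.2615

15.2615


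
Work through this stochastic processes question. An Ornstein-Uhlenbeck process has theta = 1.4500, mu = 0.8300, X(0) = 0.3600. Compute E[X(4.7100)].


E[X(t)] = mu + (X(0) - mu)*exp(-theta*t)
= 0.8300 + (0.3600 - 0.8300)*exp(-1.4500*4.7100)
= 0.8300 + -0.4700 * 0.0011
= 0.8295

0.8295


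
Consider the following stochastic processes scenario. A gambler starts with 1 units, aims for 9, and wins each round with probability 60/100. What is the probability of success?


Gambler's ruin formula:
r = q/p = 0.4000/0.6000 = 0.6667
P(win) = (1 - r^i)/(1 - r^N)
= (1 - 0.6667^1)/(1 - 0.6667^9)
= 0.3422

0.3422


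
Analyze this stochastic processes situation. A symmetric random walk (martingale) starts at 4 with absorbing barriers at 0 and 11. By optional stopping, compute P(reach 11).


By optional stopping theorem: E(M at tau) = M(0) = 4
P(hit 11)*11 + P(hit 0)*0 = 4
P(hit 11) = (4 - 0)/(11 - 0) = 4/11 = 0.3636

0.3636


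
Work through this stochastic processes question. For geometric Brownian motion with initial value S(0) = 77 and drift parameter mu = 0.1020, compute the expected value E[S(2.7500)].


E[S(t)] = S(0) * exp(mu * t)
= 77 * exp(0.1020 * 2.7500)
= 77 * 1.3238
= 101.9319

101.9319


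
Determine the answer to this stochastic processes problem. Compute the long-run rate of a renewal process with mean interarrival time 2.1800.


Long-run renewal rate = 1/E(X)
= 1/2.1800
= 0.4587

0.4587


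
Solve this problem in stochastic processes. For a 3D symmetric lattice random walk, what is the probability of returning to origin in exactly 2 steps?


P(return in 2 steps) = P(reverse first step) = 1/(2d)
= 1/6
= 0.1667

0.1667


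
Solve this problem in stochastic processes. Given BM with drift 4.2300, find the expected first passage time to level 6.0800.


Expected first passage time = a/mu
= 6.0800/4.2300
= 1.4374

1.4374


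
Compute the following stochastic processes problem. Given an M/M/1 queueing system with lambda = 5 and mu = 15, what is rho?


rho = lambda/mu
= 5/15
= 0.3333

0.3333


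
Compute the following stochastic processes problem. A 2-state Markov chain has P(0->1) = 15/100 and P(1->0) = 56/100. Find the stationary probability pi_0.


Stationary distribution: pi_0 = p10/(p01+p10), pi_1 = p01/(p01+p10)
p01 = 0.1500, p10 = 0.5600
pi_0 = 0.7887

0.7887


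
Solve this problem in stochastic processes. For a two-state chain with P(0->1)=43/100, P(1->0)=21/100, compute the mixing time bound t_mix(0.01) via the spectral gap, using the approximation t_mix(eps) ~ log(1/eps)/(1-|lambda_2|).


lambda_2 = |1 - p01 - p10| = |1 - 0.4300 - 0.2100| = 0.3600
t_mix ~ log(1/eps)/(1 - |lambda_2|)
= log(100)/(1 - 0.3600) = 4.6052/0.6400
= 7.1956

7.1956


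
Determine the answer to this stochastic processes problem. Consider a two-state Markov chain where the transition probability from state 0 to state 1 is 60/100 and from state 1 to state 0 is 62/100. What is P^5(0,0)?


Computing P^5 by matrix multiplication.
P = [[0.4000, 0.6000], [0.6200, 0.3800]]
After raising P to the power 5:
P^5(0,0) = 0.5079

0.5079


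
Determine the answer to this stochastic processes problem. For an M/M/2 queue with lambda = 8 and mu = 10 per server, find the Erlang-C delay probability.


a = lambda/mu = 0.8000
rho = a/c = 0.4000
Erlang-C formula applied:
C(c,a) = 0.2286

0.2286


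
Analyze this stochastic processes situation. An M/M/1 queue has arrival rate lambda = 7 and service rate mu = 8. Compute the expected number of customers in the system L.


rho = 7/8 = 0.8750
L = rho/(1-rho)
= 0.8750/0.1250
= 7.0000

7.0000


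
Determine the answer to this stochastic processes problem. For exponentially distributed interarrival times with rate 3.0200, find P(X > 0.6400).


P(X > t) = exp(-lambda * t)
= exp(-3.0200 * 0.6400)
= exp(-1.9328) = 0.1447

0.1447


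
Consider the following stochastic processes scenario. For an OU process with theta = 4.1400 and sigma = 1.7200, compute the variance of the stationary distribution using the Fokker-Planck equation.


Stationary variance = sigma^2 / (2*theta)
= 1.7200^2 / (2*4.1400)
= 2.9584 / 8.2800
= 0.3573

0.3573


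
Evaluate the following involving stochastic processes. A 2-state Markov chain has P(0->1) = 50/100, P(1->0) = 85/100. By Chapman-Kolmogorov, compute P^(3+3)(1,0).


P^6 = P^3 * P^3
Computing via matrix multiplication of the transition matrix.
Entry (1,0) of P^6 = 0.6285

0.6285


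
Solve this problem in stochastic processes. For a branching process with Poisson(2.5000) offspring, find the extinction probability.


Since mu = 2.5000 > 1, extinction prob q < 1.
Solve s = exp(mu*(s-1)) iteratively.
q = 0.1074

0.1074


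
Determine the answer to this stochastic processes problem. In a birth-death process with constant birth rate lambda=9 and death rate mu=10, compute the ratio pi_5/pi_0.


For birth-death process, pi_n/pi_0 = (lambda/mu)^n
= (9/10)^5
= 0.5905

0.5905


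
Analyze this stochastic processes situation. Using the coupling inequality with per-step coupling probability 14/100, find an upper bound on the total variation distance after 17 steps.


TV distance bound <= (1-delta)^n
= (1 - 0.1400)^17
= 0.8600^17
= 0.0770

0.0770


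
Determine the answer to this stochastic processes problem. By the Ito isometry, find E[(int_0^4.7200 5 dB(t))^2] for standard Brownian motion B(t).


By Ito isometry: E[(int f dB)^2] = int f^2 dt
= 5^2 * 4.7200
= 25 * 4.7200 = 118.0000

118.0000


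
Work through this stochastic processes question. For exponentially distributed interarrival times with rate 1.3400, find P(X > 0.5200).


P(X > t) = exp(-lambda * t)
= exp(-1.3400 * 0.5200)
= exp(-0.6968) = 0.4982

0.4982


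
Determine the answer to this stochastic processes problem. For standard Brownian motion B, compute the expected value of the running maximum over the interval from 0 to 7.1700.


E(max B(s)) = sqrt(2t/pi)
= sqrt(2*7.1700/pi)
= sqrt(4.5646)
= 2.1365

2.1365


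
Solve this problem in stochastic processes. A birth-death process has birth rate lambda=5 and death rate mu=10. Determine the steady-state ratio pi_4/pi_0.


For birth-death process, pi_n/pi_0 = (lambda/mu)^n
= (5/10)^4
= 0.0625

0.0625


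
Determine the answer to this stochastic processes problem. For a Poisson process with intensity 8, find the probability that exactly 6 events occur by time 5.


P(N(t)=k) = (lambda*t)^k * exp(-lambda*t) / k!
lambda*t = 40
= 40^6 * exp(-40) / 6!
= 4096000000 * 4.2484e-18 / 720
= 2.4168e-11

2.4168e-11


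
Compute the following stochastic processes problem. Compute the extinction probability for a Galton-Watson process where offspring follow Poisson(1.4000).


Since mu = 1.4000 > 1, extinction prob q < 1.
Solve s = exp(mu*(s-1)) iteratively.
q = 0.4890

0.4890


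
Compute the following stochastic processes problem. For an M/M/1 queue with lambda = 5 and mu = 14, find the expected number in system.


rho = 5/14 = 0.3571
L = rho/(1-rho)
= 0.3571/0.6429
= 0.5556

0.5556


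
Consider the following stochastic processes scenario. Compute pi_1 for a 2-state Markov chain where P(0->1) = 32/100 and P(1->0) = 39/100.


Stationary distribution: pi_0 = p10/(p01+p10), pi_1 = p01/(p01+p10)
p01 = 0.3200, p10 = 0.3900
pi_1 = 0.4507

0.4507


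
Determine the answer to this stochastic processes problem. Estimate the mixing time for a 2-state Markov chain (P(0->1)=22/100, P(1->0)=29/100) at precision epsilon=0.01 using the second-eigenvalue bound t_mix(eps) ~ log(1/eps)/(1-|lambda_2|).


lambda_2 = |1 - p01 - p10| = |1 - 0.2200 - 0.2900| = 0.4900
t_mix ~ log(1/eps)/(1 - |lambda_2|)
= log(100)/(1 - 0.4900) = 4.6052/0.5100
= 9.0297

9.0297


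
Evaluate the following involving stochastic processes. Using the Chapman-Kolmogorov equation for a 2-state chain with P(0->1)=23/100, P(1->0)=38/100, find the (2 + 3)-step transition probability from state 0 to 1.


P^5 = P^2 * P^3
Computing via matrix multiplication of the transition matrix.
Entry (0,1) of P^5 = 0.3736

0.3736


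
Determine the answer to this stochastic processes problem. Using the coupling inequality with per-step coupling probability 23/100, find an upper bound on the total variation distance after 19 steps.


TV distance bound <= (1-delta)^n
= (1 - 0.2300)^19
= 0.7700^19
= 0.0070

0.0070


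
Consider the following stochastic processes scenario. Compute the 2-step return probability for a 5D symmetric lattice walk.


P(return in 2 steps) = P(reverse first step) = 1/(2d)
= 1/10
= 0.1000

0.1000


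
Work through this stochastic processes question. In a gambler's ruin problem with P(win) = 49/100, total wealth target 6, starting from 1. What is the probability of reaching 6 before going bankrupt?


Gambler's ruin formula:
r = q/p = 0.5100/0.4900 = 1.0408
P(win) = (1 - r^i)/(1 - r^N)
= (1 - 1.0408^1)/(1 - 1.0408^6)
= 0.1505

0.1505


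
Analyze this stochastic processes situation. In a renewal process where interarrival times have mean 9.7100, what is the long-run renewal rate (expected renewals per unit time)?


Long-run renewal rate = 1/E(X)
= 1/9.7100
= 0.1030

0.1030


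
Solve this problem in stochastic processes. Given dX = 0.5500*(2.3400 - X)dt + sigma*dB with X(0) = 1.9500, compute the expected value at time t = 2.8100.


E[X(t)] = mu + (X(0) - mu)*exp(-theta*t)
= 2.3400 + (1.9500 - 2.3400)*exp(-0.5500*2.8100)
= 2.3400 + -0.3900 * 0.2132
= 2.2568

2.2568


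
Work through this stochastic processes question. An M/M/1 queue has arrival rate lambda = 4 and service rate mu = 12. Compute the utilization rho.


rho = lambda/mu
= 4/12
= 0.3333

0.3333


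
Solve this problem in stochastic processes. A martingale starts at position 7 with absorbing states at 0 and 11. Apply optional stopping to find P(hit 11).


By optional stopping theorem: E(M at tau) = M(0) = 7
P(hit 11)*11 + P(hit 0)*0 = 7
P(hit 11) = (7 - 0)/(11 - 0) = 7/11 = 0.6364

0.6364


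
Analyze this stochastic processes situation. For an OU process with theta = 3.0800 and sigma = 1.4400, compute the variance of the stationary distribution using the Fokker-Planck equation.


Stationary variance = sigma^2 / (2*theta)
= 1.4400^2 / (2*3.0800)
= 2.0736 / 6.1600
= 0.3366

0.3366


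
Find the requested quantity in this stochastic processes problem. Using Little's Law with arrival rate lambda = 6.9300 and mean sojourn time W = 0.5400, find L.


Little's Law: L = lambda * W
= 6.9300 * 0.5400
= 3.7422

3.7422


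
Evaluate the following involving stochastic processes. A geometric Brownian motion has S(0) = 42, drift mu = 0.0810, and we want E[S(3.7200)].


E[S(t)] = S(0) * exp(mu * t)
= 42 * exp(0.0810 * 3.7200)
= 42 * 1.3516
= 56.7690

56.7690


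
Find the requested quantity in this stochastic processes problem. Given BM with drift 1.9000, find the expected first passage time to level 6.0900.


Expected first passage time = a/mu
= 6.0900/1.9000
= 3.2053

3.2053


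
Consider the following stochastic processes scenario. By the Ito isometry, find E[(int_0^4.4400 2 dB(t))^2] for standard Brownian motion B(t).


By Ito isometry: E[(int f dB)^2] = int f^2 dt
= 2^2 * 4.4400
= 4 * 4.4400 = 17.7600

17.7600


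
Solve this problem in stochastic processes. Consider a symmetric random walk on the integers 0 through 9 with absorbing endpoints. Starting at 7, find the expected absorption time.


For symmetric RW on 0,...,N with absorbing barriers, E(i) = i*(N-i)
E(7) = 7 * 2 = 14

14


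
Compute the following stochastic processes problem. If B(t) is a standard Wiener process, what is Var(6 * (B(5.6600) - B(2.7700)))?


Var(alpha*(B(t)-B(s))) = alpha^2 * (t-s)
= 6^2 * (5.6600 - 2.7700)
= 36 * 2.8900
= 104.0400

104.0400


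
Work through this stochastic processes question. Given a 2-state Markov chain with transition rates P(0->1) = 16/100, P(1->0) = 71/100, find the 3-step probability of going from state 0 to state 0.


Computing P^3 by matrix multiplication.
P = [[0.8400, 0.1600], [0.7100, 0.2900]]
After raising P to the power 3:
P^3(0,0) = 0.8165

0.8165


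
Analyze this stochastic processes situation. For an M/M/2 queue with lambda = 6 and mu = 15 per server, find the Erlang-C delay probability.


a = lambda/mu = 0.4000
rho = a/c = 0.2000
Erlang-C formula applied:
C(c,a) = 0.0667

0.0667


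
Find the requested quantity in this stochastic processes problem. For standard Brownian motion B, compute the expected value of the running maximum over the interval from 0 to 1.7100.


E(max B(s)) = sqrt(2t/pi)
= sqrt(2*1.7100/pi)
= sqrt(1.0886)
= 1.0434

1.0434


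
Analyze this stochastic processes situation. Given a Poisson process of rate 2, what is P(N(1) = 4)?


P(N(t)=k) = (lambda*t)^k * exp(-lambda*t) / k!
lambda*t = 2
= 2^4 * exp(-2) / 4!
= 16 * 0.1353 / 24
= 0.0902

0.0902


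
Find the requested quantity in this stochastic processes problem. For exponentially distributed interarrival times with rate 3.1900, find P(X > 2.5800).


P(X > t) = exp(-lambda * t)
= exp(-3.1900 * 2.5800)
= exp(-8.2302) = 2.6648e-04

2.6648e-04


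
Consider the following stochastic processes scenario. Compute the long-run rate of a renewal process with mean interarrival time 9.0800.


Long-run renewal rate = 1/E(X)
= 1/9.0800
= 0.1101

0.1101


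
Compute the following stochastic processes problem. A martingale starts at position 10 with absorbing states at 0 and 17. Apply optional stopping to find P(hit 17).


By optional stopping theorem: E(M at tau) = M(0) = 10
P(hit 17)*17 + P(hit 0)*0 = 10
P(hit 17) = (10 - 0)/(17 - 0) = 10/17 = 0.5882

0.5882


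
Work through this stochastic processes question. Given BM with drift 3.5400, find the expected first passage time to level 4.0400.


Expected first passage time = a/mu
= 4.0400/3.5400
= 1.1412

1.1412


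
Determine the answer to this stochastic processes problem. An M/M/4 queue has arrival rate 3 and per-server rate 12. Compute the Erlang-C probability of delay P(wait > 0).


a = lambda/mu = 0.2500
rho = a/c = 0.0625
Erlang-C formula applied:
C(c,a) = 1.3521e-04

1.3521e-04


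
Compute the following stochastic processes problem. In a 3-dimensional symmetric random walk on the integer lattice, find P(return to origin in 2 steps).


P(return in 2 steps) = P(reverse first step) = 1/(2d)
= 1/6
= 0.1667

0.1667


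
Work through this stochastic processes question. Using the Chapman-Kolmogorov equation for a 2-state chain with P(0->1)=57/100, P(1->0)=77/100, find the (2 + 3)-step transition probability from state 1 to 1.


P^5 = P^2 * P^3
Computing via matrix multiplication of the transition matrix.
Entry (1,1) of P^5 = 0.4228

0.4228


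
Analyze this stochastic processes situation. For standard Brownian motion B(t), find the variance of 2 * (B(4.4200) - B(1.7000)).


Var(alpha*(B(t)-B(s))) = alpha^2 * (t-s)
= 2^2 * (4.4200 - 1.7000)
= 4 * 2.7200
= 10.8800

10.8800


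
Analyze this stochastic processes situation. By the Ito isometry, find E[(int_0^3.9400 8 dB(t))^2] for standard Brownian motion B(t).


By Ito isometry: E[(int f dB)^2] = int f^2 dt
= 8^2 * 3.9400
= 64 * 3.9400 = 252.1600

252.1600


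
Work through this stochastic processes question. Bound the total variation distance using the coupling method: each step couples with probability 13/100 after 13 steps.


TV distance bound <= (1-delta)^n
= (1 - 0.1300)^13
= 0.8700^13
= 0.1636

0.1636


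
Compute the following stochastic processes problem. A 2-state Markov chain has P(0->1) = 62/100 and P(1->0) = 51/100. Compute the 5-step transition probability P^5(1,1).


Computing P^5 by matrix multiplication.
P = [[0.3800, 0.6200], [0.5100, 0.4900]]
After raising P to the power 5:
P^5(1,1) = 0.5487

0.5487


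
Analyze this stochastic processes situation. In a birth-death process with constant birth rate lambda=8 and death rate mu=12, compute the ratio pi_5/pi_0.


For birth-death process, pi_n/pi_0 = (lambda/mu)^n
= (8/12)^5
= 0.1317

0.1317


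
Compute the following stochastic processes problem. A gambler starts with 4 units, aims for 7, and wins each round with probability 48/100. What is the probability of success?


Gambler's ruin formula:
r = q/p = 0.5200/0.4800 = 1.0833
P(win) = (1 - r^i)/(1 - r^N)
= (1 - 1.0833^4)/(1 - 1.0833^7)
= 0.5023

0.5023


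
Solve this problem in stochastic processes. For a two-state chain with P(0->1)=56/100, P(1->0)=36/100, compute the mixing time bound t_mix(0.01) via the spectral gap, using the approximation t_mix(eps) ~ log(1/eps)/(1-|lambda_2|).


lambda_2 = |1 - p01 - p10| = |1 - 0.5600 - 0.3600| = 0.0800
t_mix ~ log(1/eps)/(1 - |lambda_2|)
= log(100)/(1 - 0.0800) = 4.6052/0.9200
= 5.0056

5.0056


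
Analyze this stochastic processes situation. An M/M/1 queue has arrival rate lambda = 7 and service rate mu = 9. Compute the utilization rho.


rho = lambda/mu
= 7/9
= 0.7778

0.7778


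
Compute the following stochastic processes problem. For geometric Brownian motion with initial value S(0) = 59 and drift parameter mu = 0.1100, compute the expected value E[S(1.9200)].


E[S(t)] = S(0) * exp(mu * t)
= 59 * exp(0.1100 * 1.9200)
= 59 * 1.2352
= 72.8744

72.8744


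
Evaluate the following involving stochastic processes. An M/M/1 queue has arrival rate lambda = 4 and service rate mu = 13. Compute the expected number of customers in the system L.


rho = 4/13 = 0.3077
L = rho/(1-rho)
= 0.3077/0.6923
= 0.4444

0.4444


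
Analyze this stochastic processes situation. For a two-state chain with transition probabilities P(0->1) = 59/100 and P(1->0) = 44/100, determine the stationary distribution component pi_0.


Stationary distribution: pi_0 = p10/(p01+p10), pi_1 = p01/(p01+p10)
p01 = 0.5900, p10 = 0.4400
pi_0 = 0.4272

0.4272


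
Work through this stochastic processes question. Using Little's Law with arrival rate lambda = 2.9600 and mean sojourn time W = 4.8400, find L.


Little's Law: L = lambda * W
= 2.9600 * 4.8400
= 14.3264

14.3264


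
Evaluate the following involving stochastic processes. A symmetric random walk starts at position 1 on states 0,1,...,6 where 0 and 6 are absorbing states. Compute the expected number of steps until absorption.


For symmetric RW on 0,...,N with absorbing barriers, E(i) = i*(N-i)
E(1) = 1 * 5 = 5

5


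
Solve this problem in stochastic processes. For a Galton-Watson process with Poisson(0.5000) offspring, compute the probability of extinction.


Since mu = 0.5000 <= 1, extinction probability = 1.

1.0000


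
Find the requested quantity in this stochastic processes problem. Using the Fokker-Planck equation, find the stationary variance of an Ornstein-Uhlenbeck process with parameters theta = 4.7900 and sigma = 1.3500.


Stationary variance = sigma^2 / (2*theta)
= 1.3500^2 / (2*4.7900)
= 1.8225 / 9.5800
= 0.1902

0.1902


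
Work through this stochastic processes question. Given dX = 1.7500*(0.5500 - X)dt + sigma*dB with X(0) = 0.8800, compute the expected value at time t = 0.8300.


E[X(t)] = mu + (X(0) - mu)*exp(-theta*t)
= 0.5500 + (0.8800 - 0.5500)*exp(-1.7500*0.8300)
= 0.5500 + 0.3300 * 0.2340
= 0.6272

0.6272


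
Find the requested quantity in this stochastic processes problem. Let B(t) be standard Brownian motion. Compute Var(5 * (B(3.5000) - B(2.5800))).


Var(alpha*(B(t)-B(s))) = alpha^2 * (t-s)
= 5^2 * (3.5000 - 2.5800)
= 25 * 0.9200
= 23.0000

23.0000


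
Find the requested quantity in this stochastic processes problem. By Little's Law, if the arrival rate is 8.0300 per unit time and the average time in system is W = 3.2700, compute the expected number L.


Little's Law: L = lambda * W
= 8.0300 * 3.2700
= 26.2581

26.2581


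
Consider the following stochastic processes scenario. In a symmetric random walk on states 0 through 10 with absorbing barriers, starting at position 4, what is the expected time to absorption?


For symmetric RW on 0,...,N with absorbing barriers, E(i) = i*(N-i)
E(4) = 4 * 6 = 24

24


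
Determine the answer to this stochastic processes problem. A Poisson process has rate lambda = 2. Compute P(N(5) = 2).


P(N(t)=k) = (lambda*t)^k * exp(-lambda*t) / k!
lambda*t = 10
= 10^2 * exp(-10) / 2!
= 100 * 4.5400e-05 / 2
= 0.0023

0.0023


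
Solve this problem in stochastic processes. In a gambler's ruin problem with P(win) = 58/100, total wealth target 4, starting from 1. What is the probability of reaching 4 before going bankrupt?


Gambler's ruin formula:
r = q/p = 0.4200/0.5800 = 0.7241
P(win) = (1 - r^i)/(1 - r^N)
= (1 - 0.7241^1)/(1 - 0.7241^4)
= 0.3805

0.3805


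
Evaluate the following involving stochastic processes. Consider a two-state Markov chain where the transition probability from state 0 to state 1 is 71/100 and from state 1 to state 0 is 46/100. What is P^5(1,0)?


Computing P^5 by matrix multiplication.
P = [[0.2900, 0.7100], [0.4600, 0.5400]]
After raising P to the power 5:
P^5(1,0) = 0.3932

0.3932


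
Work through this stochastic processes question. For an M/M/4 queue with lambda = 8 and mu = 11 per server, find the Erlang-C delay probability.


a = lambda/mu = 0.7273
rho = a/c = 0.1818
Erlang-C formula applied:
C(c,a) = 0.0069

0.0069


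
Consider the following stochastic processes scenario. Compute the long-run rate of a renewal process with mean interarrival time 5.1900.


Long-run renewal rate = 1/E(X)
= 1/5.1900
= 0.1927

0.1927


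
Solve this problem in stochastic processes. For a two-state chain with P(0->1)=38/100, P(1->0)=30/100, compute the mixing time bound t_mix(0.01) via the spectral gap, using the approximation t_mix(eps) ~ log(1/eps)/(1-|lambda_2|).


lambda_2 = |1 - p01 - p10| = |1 - 0.3800 - 0.3000| = 0.3200
t_mix ~ log(1/eps)/(1 - |lambda_2|)
= log(100)/(1 - 0.3200) = 4.6052/0.6800
= 6.7723

6.7723


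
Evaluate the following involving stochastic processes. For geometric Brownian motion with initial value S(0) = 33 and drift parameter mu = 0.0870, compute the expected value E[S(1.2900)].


E[S(t)] = S(0) * exp(mu * t)
= 33 * exp(0.0870 * 1.2900)
= 33 * 1.1188
= 36.9194

36.9194


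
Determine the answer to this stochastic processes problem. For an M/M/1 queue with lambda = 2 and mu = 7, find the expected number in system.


rho = 2/7 = 0.2857
L = rho/(1-rho)
= 0.2857/0.7143
= 0.4000

0.4000


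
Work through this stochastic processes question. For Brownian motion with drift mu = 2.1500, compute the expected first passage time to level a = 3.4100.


Expected first passage time = a/mu
= 3.4100/2.1500
= 1.5860

1.5860


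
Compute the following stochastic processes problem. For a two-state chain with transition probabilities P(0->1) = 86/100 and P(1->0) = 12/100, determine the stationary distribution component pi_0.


Stationary distribution: pi_0 = p10/(p01+p10), pi_1 = p01/(p01+p10)
p01 = 0.8600, p10 = 0.1200
pi_0 = 0.1224

0.1224


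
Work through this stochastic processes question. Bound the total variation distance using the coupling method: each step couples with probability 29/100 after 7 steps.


TV distance bound <= (1-delta)^n
= (1 - 0.2900)^7
= 0.7100^7
= 0.0910

0.0910


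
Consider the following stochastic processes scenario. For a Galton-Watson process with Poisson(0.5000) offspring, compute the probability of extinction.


Since mu = 0.5000 <= 1, extinction probability = 1.

1.0000


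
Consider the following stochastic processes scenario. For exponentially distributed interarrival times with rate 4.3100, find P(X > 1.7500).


P(X > t) = exp(-lambda * t)
= exp(-4.3100 * 1.7500)
= exp(-7.5425) = 5.3007e-04

5.3007e-04


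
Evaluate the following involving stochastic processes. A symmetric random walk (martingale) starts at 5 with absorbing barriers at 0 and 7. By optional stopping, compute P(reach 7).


By optional stopping theorem: E(M at tau) = M(0) = 5
P(hit 7)*7 + P(hit 0)*0 = 5
P(hit 7) = (5 - 0)/(7 - 0) = 5/7 = 0.7143

0.7143


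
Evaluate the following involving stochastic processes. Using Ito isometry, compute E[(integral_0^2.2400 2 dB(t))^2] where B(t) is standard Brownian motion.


By Ito isometry: E[(int f dB)^2] = int f^2 dt
= 2^2 * 2.2400
= 4 * 2.2400 = 8.9600

8.9600


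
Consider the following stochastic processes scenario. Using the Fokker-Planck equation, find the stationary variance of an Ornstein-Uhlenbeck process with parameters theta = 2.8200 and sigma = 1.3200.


Stationary variance = sigma^2 / (2*theta)
= 1.3200^2 / (2*2.8200)
= 1.7424 / 5.6400
= 0.3089

0.3089


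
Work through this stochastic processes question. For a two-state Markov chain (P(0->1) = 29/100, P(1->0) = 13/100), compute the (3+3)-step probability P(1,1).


P^6 = P^3 * P^3
Computing via matrix multiplication of the transition matrix.
Entry (1,1) of P^6 = 0.7023

0.7023


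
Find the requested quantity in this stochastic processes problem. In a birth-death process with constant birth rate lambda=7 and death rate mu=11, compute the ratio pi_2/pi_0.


For birth-death process, pi_n/pi_0 = (lambda/mu)^n
= (7/11)^2
= 0.4050

0.4050


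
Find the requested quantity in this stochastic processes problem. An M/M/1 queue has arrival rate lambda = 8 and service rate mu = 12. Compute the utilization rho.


rho = lambda/mu
= 8/12
= 0.6667

0.6667


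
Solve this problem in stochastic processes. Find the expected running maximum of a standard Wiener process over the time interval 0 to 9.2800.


E(max B(s)) = sqrt(2t/pi)
= sqrt(2*9.2800/pi)
= sqrt(5.9078)
= 2.4306

2.4306


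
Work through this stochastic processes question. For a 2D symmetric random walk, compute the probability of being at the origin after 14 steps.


P = C(14,7)^2 / 4^14
= 3432^2 / 268435456
= 11778624 / 268435456
= 0.0439

0.0439


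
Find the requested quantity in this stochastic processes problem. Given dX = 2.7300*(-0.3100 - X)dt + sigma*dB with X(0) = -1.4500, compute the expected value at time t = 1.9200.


E[X(t)] = mu + (X(0) - mu)*exp(-theta*t)
= -0.3100 + (-1.4500 - -0.3100)*exp(-2.7300*1.9200)
= -0.3100 + -1.1400 * 0.0053
= -0.3160

-0.3160


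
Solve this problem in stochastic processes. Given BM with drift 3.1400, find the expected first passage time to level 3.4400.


Expected first passage time = a/mu
= 3.4400/3.1400
= 1.0955

1.0955


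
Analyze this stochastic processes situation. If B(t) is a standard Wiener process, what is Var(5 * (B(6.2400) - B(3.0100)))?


Var(alpha*(B(t)-B(s))) = alpha^2 * (t-s)
= 5^2 * (6.2400 - 3.0100)
= 25 * 3.2300
= 80.7500

80.7500


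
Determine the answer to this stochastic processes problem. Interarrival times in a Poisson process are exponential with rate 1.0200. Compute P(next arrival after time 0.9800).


P(X > t) = exp(-lambda * t)
= exp(-1.0200 * 0.9800)
= exp(-0.9996) = 0.3680

0.3680


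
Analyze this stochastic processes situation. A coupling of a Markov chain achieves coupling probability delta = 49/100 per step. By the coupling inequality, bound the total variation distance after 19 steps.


TV distance bound <= (1-delta)^n
= (1 - 0.4900)^19
= 0.5100^19
= 2.7786e-06

2.7786e-06


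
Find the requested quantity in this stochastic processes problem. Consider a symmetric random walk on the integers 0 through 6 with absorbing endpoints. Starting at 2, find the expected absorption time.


For symmetric RW on 0,...,N with absorbing barriers, E(i) = i*(N-i)
E(2) = 2 * 4 = 8

8


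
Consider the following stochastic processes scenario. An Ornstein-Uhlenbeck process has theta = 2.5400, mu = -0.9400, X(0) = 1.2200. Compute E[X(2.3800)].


E[X(t)] = mu + (X(0) - mu)*exp(-theta*t)
= -0.9400 + (1.2200 - -0.9400)*exp(-2.5400*2.3800)
= -0.9400 + 2.1600 * 0.0024
= -0.9349

-0.9349


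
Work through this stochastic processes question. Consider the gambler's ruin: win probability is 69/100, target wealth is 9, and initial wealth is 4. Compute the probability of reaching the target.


Gambler's ruin formula:
r = q/p = 0.3100/0.6900 = 0.4493
P(win) = (1 - r^i)/(1 - r^N)
= (1 - 0.4493^4)/(1 - 0.4493^9)
= 0.9600

0.9600


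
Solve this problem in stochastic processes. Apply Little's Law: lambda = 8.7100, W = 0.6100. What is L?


Little's Law: L = lambda * W
= 8.7100 * 0.6100
= 5.3131

5.3131


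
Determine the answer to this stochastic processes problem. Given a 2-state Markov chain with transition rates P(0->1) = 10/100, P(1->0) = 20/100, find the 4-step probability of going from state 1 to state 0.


Computing P^4 by matrix multiplication.
P = [[0.9000, 0.1000], [0.2000, 0.8000]]
After raising P to the power 4:
P^4(1,0) = 0.5066

0.5066


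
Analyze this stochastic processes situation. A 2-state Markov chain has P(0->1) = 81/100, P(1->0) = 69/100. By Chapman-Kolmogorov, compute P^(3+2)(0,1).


P^5 = P^3 * P^2
Computing via matrix multiplication of the transition matrix.
Entry (0,1) of P^5 = 0.5569

0.5569


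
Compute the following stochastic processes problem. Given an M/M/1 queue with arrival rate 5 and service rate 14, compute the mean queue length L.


rho = 5/14 = 0.3571
L = rho/(1-rho)
= 0.3571/0.6429
= 0.5556

0.5556


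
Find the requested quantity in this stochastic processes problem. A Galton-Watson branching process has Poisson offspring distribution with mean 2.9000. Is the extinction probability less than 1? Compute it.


Since mu = 2.9000 > 1, extinction prob q < 1.
Solve s = exp(mu*(s-1)) iteratively.
q = 0.0668

0.0668


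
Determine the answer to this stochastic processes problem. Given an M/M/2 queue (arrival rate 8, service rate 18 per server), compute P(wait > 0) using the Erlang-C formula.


a = lambda/mu = 0.4444
rho = a/c = 0.2222
Erlang-C formula applied:
C(c,a) = 0.0808

0.0808


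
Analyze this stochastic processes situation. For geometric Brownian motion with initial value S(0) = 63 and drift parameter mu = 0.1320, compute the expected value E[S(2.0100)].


E[S(t)] = S(0) * exp(mu * t)
= 63 * exp(0.1320 * 2.0100)
= 63 * 1.3038
= 82.1424

82.1424


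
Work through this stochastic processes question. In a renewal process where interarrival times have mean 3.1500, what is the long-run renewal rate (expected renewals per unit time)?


Long-run renewal rate = 1/E(X)
= 1/3.1500
= 0.3175

0.3175


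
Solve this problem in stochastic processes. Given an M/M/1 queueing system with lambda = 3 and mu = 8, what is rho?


rho = lambda/mu
= 3/8
= 0.3750

0.3750


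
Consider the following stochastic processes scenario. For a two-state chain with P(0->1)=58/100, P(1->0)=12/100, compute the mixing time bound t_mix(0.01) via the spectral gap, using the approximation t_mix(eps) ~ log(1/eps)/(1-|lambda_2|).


lambda_2 = |1 - p01 - p10| = |1 - 0.5800 - 0.1200| = 0.3000
t_mix ~ log(1/eps)/(1 - |lambda_2|)
= log(100)/(1 - 0.3000) = 4.6052/0.7000
= 6.5788

6.5788


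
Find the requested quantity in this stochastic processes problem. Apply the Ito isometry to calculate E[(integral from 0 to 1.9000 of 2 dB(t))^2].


By Ito isometry: E[(int f dB)^2] = int f^2 dt
= 2^2 * 1.9000
= 4 * 1.9000 = 7.6000

7.6000


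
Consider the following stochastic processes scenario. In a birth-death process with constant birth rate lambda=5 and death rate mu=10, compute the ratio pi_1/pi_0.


For birth-death process, pi_n/pi_0 = (lambda/mu)^n
= (5/10)^1
= 0.5000

0.5000


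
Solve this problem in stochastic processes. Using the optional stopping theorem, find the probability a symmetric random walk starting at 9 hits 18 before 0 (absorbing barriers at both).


By optional stopping theorem: E(M at tau) = M(0) = 9
P(hit 18)*18 + P(hit 0)*0 = 9
P(hit 18) = (9 - 0)/(18 - 0) = 1/2 = 0.5000

0.5000
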